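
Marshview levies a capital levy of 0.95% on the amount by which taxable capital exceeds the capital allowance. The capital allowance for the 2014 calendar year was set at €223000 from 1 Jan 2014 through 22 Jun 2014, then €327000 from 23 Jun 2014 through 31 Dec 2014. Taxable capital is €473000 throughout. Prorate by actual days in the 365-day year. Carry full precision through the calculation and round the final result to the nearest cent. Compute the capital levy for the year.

€1855.28

1 Jan – 22 Jun 2014: 173 days, exemption €223000 → (€473000 − €223000) × 0.95% × 173/365 = €1125.6849
23 Jun – 31 Dec 2014: 192 days, exemption €327000 → (€473000 − €327000) × 0.95% × 192/365 = €729.6000
Total = €1855.2849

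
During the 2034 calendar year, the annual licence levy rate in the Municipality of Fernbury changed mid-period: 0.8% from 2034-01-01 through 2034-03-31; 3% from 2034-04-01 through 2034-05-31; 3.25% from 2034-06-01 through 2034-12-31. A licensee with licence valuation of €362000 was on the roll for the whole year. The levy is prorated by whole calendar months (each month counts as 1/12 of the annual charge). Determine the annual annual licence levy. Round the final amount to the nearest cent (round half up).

2034-01-01 to 2034-03-31: 3 months at 0.8% → €362000 × 0.8% × 3/12 = €724.0000
2034-04-01 to 2034-05-31: 2 months at 3% → €362000 × 3% × 2/12 = €1810.0000
2034-06-01 to 2034-12-31: 7 months at 3.25% → €362000 × 3.25% × 7/12 = €6862.9167
Total = €9396.9167

€9396.92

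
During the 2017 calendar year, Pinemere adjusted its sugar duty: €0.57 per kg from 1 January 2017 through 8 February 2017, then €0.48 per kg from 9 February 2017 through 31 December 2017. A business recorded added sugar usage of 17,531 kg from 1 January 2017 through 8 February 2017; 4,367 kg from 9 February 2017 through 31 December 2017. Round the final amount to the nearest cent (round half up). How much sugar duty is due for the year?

€12088.83

1 January – 8 February 2017: 17,531 kg at €0.57/kg → €9992.67
9 February – 31 December 2017: 4,367 kg at €0.48/kg → €2096.16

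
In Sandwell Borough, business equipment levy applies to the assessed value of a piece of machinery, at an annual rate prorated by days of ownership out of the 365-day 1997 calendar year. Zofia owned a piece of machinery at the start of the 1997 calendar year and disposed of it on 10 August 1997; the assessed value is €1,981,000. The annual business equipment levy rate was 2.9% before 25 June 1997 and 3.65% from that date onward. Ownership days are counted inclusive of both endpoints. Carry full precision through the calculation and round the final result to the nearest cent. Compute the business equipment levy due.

1 January – 24 June 1997: 175 days at 2.9% → €1,981,000 × 2.9% × 175/365 = €27,544.0411
25 June – 10 August 1997: 47 days at 3.65% → €1,981,000 × 3.65% × 47/365 = €9,310.7000
Total = €36,854.7411

€36,854.74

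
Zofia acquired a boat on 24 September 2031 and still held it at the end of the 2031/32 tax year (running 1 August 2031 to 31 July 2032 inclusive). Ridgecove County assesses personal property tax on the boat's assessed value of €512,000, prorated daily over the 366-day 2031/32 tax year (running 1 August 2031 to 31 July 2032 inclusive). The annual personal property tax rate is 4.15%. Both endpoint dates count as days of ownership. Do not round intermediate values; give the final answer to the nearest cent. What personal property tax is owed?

€18,113.05

Days held (24 September 2031 – 31 July 2032): 312 out of 366
Tax = €512,000 × 4.15% × 312/366 = €18,113.0492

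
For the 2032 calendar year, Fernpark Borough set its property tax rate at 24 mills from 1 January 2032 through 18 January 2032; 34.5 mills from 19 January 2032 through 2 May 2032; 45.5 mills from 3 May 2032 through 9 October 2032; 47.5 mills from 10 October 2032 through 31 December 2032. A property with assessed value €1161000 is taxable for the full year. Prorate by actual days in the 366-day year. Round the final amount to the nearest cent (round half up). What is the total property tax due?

1 January – 18 January 2032: 18 days at 24 mills → €1161000 × 2.4% × 18/366 = €1370.3607
19 January – 2 May 2032: 105 days at 34.5 mills → €1161000 × 3.45% × 105/366 = €11491.0451
3 May – 9 October 2032: 160 days at 45.5 mills → €1161000 × 4.55% × 160/366 = €23093.1148
10 October – 31 December 2032: 83 days at 47.5 mills → €1161000 × 4.75% × 83/366 = €12506.1270
Total = €48460.6475

€48460.65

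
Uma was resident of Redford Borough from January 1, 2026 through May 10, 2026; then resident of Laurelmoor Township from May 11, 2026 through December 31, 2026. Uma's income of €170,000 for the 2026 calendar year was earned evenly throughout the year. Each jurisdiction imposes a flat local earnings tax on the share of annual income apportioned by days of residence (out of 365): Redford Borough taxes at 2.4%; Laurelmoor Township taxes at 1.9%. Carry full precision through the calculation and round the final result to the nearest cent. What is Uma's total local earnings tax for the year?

Redford Borough, January 1 – May 10, 2026: 130 days → €170,000 × 2.4% × 130/365 = €1,453.1507
Laurelmoor Township, May 11 – December 31, 2026: 235 days → €170,000 × 1.9% × 235/365 = €2,079.5890
Total = €3,532.7397

€3,532.74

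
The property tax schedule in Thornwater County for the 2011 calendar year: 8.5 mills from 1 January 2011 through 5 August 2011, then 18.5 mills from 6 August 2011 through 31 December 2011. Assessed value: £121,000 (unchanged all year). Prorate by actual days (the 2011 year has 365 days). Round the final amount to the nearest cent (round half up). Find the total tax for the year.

1 January – 5 August 2011: 217 days at 8.5 mills → £121,000 × 0.85% × 217/365 = £611.4644
6 August – 31 December 2011: 148 days at 18.5 mills → £121,000 × 1.85% × 148/365 = £907.6658
Total = £1,519.1301

£1,519.13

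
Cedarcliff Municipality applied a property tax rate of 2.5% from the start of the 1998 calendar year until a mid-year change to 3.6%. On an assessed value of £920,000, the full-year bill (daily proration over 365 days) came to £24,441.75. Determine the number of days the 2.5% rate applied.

Let d = days at the first rate; then 365 − d days at the second rate.
£920,000 × [2.5%·d + 3.6%·(365−d)] / 365 = £24,441.75
Solving gives d = 313, so the new rate took effect on November 10, 1998.

313 days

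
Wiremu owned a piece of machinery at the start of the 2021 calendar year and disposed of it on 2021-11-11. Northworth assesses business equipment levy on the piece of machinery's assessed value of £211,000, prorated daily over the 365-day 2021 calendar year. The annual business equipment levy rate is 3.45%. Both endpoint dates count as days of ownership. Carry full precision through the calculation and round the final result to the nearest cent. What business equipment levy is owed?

£6,282.31

Days held (2021-01-01 to 2021-11-11): 315 out of 365
Tax = £211,000 × 3.45% × 315/365 = £6,282.3082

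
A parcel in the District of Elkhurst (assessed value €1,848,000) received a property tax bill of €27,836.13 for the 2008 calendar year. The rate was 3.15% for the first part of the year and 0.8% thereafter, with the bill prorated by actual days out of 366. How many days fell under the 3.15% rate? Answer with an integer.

Let d = days at the first rate; then 366 − d days at the second rate.
€1,848,000 × [3.15%·d + 0.8%·(366−d)] / 366 = €27,836.13
Solving gives d = 110, so the new rate took effect on April 20, 2008.

110 days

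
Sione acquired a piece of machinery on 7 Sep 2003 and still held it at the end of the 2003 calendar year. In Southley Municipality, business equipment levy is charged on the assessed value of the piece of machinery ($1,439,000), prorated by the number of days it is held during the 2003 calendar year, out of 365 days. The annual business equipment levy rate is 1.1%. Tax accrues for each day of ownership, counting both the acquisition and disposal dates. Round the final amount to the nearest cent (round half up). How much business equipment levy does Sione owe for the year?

$5,030.59

Days held (7 Sep – 31 Dec 2003): 116 out of 365
Tax = $1,439,000 × 1.1% × 116/365 = $5,030.5863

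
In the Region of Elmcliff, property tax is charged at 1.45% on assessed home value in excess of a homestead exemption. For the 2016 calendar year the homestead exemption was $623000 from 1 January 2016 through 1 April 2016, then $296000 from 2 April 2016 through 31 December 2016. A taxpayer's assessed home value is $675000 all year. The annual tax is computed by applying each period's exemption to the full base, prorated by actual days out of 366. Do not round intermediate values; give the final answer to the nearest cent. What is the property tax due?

$4303.65

1 January – 1 April 2016: 92 days, exemption $623000 → ($675000 − $623000) × 1.45% × 92/366 = $189.5301
2 April – 31 December 2016: 274 days, exemption $296000 → ($675000 − $296000) × 1.45% × 274/366 = $4114.1175
Total = $4303.6475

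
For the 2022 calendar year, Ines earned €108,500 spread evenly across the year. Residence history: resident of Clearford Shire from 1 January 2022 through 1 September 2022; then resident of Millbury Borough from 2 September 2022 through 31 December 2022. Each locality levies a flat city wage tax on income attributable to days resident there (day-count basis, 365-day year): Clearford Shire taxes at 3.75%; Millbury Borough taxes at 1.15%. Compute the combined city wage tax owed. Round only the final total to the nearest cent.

€3,133.57

Clearford Shire, 1 January – 1 September 2022: 244 days → €108,500 × 3.75% × 244/365 = €2,719.9315
Millbury Borough, 2 September – 31 December 2022: 121 days → €108,500 × 1.15% × 121/365 = €413.6377
Total = €3,133.5692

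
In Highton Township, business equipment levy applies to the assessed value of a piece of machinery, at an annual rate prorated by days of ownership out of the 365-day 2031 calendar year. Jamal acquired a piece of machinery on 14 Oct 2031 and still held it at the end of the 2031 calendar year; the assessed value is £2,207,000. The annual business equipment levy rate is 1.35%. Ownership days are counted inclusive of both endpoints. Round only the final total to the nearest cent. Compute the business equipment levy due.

Days held (14 Oct – 31 Dec 2031): 79 out of 365
Tax = £2,207,000 × 1.35% × 79/365 = £6,448.6726

£6,448.67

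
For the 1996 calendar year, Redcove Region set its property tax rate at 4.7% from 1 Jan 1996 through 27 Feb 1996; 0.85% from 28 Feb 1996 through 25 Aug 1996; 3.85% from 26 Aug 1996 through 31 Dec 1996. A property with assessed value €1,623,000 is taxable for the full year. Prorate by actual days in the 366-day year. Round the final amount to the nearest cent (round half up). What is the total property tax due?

1 Jan – 27 Feb 1996: 58 days at 4.7% → €1,623,000 × 4.7% × 58/366 = €12,088.2459
28 Feb – 25 Aug 1996: 180 days at 0.85% → €1,623,000 × 0.85% × 180/366 = €6,784.6721
26 Aug – 31 Dec 1996: 128 days at 3.85% → €1,623,000 × 3.85% × 128/366 = €21,852.8525
Total = €40,725.7705

€40,725.77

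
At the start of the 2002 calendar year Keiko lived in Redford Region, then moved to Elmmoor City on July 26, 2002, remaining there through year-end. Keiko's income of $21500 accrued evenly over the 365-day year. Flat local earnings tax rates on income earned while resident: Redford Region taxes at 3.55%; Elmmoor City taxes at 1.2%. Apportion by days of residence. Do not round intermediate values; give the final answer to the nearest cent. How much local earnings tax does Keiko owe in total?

$543.15

Redford Region, January 1 – July 25, 2002: 206 days → $21500 × 3.55% × 206/365 = $430.7658
Elmmoor City, July 26 – December 31, 2002: 159 days → $21500 × 1.2% × 159/365 = $112.3890
Total = $543.1548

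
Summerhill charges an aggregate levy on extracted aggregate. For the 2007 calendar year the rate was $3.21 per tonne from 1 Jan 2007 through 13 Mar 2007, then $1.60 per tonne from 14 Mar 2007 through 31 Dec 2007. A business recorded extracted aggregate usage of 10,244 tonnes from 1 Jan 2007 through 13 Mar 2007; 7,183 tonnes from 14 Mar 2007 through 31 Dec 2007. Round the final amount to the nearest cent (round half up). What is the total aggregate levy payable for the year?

$44,376.04

1 Jan – 13 Mar 2007: 10,244 tonnes at $3.21/tonne → $32,883.24
14 Mar – 31 Dec 2007: 7,183 tonnes at $1.60/tonne → $11,492.80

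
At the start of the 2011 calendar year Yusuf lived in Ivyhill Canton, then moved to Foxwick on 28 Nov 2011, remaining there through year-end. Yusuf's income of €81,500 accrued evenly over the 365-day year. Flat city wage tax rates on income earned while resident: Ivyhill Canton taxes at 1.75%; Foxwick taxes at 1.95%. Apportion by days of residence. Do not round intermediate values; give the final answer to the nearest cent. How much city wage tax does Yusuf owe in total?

Ivyhill Canton, 1 Jan – 27 Nov 2011: 331 days → €81,500 × 1.75% × 331/365 = €1,293.3938
Foxwick, 28 Nov – 31 Dec 2011: 34 days → €81,500 × 1.95% × 34/365 = €148.0397
Total = €1,441.4336

€1,441.43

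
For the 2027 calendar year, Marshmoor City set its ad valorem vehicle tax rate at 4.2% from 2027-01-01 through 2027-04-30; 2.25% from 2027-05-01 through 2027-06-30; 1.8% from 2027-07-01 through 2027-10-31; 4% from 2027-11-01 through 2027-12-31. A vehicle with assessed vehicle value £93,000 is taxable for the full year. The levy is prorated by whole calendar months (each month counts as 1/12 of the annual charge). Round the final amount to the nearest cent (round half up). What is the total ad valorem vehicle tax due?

2027-01-01 to 2027-04-30: 4 months at 4.2% → £93,000 × 4.2% × 4/12 = £1,302.0000
2027-05-01 to 2027-06-30: 2 months at 2.25% → £93,000 × 2.25% × 2/12 = £348.7500
2027-07-01 to 2027-10-31: 4 months at 1.8% → £93,000 × 1.8% × 4/12 = £558.0000
2027-11-01 to 2027-12-31: 2 months at 4% → £93,000 × 4% × 2/12 = £620.0000
Total = £2,828.7500

£2,828.75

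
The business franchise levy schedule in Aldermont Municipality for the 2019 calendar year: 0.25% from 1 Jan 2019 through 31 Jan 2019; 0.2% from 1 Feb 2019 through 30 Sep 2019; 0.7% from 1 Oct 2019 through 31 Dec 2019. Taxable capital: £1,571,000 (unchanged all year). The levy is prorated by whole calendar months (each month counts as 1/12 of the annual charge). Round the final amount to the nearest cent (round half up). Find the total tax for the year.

1 Jan – 31 Jan 2019: 1 month at 0.25% → £1,571,000 × 0.25% × 1/12 = £327.2917
1 Feb – 30 Sep 2019: 8 months at 0.2% → £1,571,000 × 0.2% × 8/12 = £2,094.6667
1 Oct – 31 Dec 2019: 3 months at 0.7% → £1,571,000 × 0.7% × 3/12 = £2,749.2500
Total = £5,171.2083

£5,171.21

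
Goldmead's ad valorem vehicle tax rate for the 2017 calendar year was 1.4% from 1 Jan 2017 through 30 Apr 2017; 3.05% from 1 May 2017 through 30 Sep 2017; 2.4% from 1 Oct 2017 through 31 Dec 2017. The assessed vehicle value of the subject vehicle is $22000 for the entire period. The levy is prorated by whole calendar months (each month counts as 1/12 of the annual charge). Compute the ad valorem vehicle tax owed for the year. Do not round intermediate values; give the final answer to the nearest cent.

1 Jan – 30 Apr 2017: 4 months at 1.4% → $22000 × 1.4% × 4/12 = $102.6667
1 May – 30 Sep 2017: 5 months at 3.05% → $22000 × 3.05% × 5/12 = $279.5833
1 Oct – 31 Dec 2017: 3 months at 2.4% → $22000 × 2.4% × 3/12 = $132.0000
Total = $514.2500

$514.25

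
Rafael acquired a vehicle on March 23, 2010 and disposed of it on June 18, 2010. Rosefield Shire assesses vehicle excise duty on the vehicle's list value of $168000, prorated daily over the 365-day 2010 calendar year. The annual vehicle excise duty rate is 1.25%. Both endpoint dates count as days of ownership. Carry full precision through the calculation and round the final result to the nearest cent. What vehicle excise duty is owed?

Days held (March 23 – June 18, 2010): 88 out of 365
Tax = $168000 × 1.25% × 88/365 = $506.3014

$506.30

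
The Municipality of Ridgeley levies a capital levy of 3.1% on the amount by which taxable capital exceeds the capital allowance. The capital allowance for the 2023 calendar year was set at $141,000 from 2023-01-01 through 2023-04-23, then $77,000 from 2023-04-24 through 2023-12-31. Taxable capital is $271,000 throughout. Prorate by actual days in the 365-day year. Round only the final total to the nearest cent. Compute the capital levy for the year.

$5,399.78

2023-01-01 to 2023-04-23: 113 days, exemption $141,000 → ($271,000 − $141,000) × 3.1% × 113/365 = $1,247.6438
2023-04-24 to 2023-12-31: 252 days, exemption $77,000 → ($271,000 − $77,000) × 3.1% × 252/365 = $4,152.1315
Total = $5,399.7753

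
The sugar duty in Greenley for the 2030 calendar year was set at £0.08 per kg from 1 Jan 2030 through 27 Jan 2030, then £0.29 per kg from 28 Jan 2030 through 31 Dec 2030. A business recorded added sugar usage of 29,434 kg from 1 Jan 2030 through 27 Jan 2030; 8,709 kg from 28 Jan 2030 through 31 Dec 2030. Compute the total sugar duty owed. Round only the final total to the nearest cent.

1 Jan – 27 Jan 2030: 29,434 kg at £0.08/kg → £2354.72
28 Jan – 31 Dec 2030: 8,709 kg at £0.29/kg → £2525.61

£4880.33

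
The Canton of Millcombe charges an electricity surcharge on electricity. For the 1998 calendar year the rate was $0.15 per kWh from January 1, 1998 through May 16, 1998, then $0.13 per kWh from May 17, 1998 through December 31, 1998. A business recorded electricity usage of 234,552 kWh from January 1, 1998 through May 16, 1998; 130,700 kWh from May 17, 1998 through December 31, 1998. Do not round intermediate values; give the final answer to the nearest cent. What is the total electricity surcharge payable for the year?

$52173.80

January 1 – May 16, 1998: 234,552 kWh at $0.15/kWh → $35182.80
May 17 – December 31, 1998: 130,700 kWh at $0.13/kWh → $16991.00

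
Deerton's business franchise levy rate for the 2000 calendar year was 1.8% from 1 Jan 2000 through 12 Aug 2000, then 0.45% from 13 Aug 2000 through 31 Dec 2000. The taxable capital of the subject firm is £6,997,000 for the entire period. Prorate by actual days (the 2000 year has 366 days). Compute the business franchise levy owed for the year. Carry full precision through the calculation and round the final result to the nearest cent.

£89,555.86

1 Jan – 12 Aug 2000: 225 days at 1.8% → £6,997,000 × 1.8% × 225/366 = £77,425.8197
13 Aug – 31 Dec 2000: 141 days at 0.45% → £6,997,000 × 0.45% × 141/366 = £12,130.0451
Total = £89,555.8648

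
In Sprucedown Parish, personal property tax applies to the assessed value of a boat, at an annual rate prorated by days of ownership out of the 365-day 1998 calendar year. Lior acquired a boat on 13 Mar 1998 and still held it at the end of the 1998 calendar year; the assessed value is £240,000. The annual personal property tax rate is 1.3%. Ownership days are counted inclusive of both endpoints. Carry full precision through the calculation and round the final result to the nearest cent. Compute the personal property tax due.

£2,513.10

Days held (13 Mar – 31 Dec 1998): 294 out of 365
Tax = £240,000 × 1.3% × 294/365 = £2,513.0959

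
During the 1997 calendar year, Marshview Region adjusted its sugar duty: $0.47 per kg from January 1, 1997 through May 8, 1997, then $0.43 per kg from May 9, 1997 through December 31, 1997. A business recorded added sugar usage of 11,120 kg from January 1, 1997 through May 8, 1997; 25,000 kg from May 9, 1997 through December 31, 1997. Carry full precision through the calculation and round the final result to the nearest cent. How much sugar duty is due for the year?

January 1 – May 8, 1997: 11,120 kg at $0.47/kg → $5226.40
May 9 – December 31, 1997: 25,000 kg at $0.43/kg → $10750.00

$15976.40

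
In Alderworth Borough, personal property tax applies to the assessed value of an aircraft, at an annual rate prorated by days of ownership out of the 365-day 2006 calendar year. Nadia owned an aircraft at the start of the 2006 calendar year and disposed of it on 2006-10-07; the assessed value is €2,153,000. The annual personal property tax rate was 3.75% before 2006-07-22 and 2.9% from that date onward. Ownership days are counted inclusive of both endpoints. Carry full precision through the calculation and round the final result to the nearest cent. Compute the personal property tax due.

2006-01-01 to 2006-07-21: 202 days at 3.75% → €2,153,000 × 3.75% × 202/365 = €44,682.1233
2006-07-22 to 2006-10-07: 78 days at 2.9% → €2,153,000 × 2.9% × 78/365 = €13,342.7014
Total = €58,024.8247

€58,024.82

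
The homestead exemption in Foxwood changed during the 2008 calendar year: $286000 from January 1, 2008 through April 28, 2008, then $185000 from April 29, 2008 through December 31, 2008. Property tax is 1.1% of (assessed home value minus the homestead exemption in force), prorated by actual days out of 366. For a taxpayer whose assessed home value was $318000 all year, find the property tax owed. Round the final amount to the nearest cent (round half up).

January 1 – April 28, 2008: 119 days, exemption $286000 → ($318000 − $286000) × 1.1% × 119/366 = $114.4481
April 29 – December 31, 2008: 247 days, exemption $185000 → ($318000 − $185000) × 1.1% × 247/366 = $987.3251
Total = $1101.7732

$1101.77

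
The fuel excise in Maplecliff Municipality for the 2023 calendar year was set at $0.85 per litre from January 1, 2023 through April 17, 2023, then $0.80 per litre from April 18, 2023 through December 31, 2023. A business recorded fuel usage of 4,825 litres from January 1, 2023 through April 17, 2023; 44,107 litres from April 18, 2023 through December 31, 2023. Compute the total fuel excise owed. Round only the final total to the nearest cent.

January 1 – April 17, 2023: 4,825 litres at $0.85/litre → $4,101.25
April 18 – December 31, 2023: 44,107 litres at $0.80/litre → $35,285.60

$39,386.85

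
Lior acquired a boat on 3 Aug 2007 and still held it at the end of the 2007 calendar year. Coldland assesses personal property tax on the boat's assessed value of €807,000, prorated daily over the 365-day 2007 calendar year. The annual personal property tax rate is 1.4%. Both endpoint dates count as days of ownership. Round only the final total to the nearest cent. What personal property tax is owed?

€4,673.97

Days held (3 Aug – 31 Dec 2007): 151 out of 365
Tax = €807,000 × 1.4% × 151/365 = €4,673.9671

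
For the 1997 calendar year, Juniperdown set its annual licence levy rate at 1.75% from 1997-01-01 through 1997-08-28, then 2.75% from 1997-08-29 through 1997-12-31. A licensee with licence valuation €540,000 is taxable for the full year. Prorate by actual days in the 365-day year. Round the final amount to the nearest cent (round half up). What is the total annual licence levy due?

€11,299.32

1997-01-01 to 1997-08-28: 240 days at 1.75% → €540,000 × 1.75% × 240/365 = €6,213.6986
1997-08-29 to 1997-12-31: 125 days at 2.75% → €540,000 × 2.75% × 125/365 = €5,085.6164
Total = €11,299.3151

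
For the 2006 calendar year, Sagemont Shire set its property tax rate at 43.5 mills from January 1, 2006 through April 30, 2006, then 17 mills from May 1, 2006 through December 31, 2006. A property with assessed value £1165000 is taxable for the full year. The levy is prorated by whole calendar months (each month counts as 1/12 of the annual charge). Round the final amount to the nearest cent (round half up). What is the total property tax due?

£30095.83

January 1 – April 30, 2006: 4 months at 43.5 mills → £1165000 × 4.35% × 4/12 = £16892.5000
May 1 – December 31, 2006: 8 months at 17 mills → £1165000 × 1.7% × 8/12 = £13203.3333
Total = £30095.8333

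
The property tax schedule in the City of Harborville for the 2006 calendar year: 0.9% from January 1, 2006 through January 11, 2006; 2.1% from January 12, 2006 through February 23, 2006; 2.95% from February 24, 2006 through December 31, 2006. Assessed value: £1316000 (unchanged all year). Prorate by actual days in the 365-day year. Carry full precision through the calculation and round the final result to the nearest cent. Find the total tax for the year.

January 1 – January 11, 2006: 11 days at 0.9% → £1316000 × 0.9% × 11/365 = £356.9425
January 12 – February 23, 2006: 43 days at 2.1% → £1316000 × 2.1% × 43/365 = £3255.7479
February 24 – December 31, 2006: 311 days at 2.95% → £1316000 × 2.95% × 311/365 = £33078.4712
Total = £36691.1616

£36691.16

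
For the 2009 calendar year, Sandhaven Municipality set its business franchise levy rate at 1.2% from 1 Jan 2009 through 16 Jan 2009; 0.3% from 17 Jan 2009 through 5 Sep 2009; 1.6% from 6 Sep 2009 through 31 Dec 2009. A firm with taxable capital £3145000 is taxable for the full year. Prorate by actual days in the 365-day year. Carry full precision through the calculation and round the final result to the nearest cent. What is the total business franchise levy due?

£23781.37

1 Jan – 16 Jan 2009: 16 days at 1.2% → £3145000 × 1.2% × 16/365 = £1654.3562
17 Jan – 5 Sep 2009: 232 days at 0.3% → £3145000 × 0.3% × 232/365 = £5997.0411
6 Sep – 31 Dec 2009: 117 days at 1.6% → £3145000 × 1.6% × 117/365 = £16129.9726
Total = £23781.3699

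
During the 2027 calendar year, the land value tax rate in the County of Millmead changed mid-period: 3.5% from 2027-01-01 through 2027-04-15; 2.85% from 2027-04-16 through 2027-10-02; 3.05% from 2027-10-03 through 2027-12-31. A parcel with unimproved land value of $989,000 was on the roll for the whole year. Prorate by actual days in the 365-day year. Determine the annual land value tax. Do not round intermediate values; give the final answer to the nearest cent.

2027-01-01 to 2027-04-15: 105 days at 3.5% → $989,000 × 3.5% × 105/365 = $9,957.7397
2027-04-16 to 2027-10-02: 170 days at 2.85% → $989,000 × 2.85% × 170/365 = $13,127.9589
2027-10-03 to 2027-12-31: 90 days at 3.05% → $989,000 × 3.05% × 90/365 = $7,437.8219
Total = $30,523.5205

$30,523.52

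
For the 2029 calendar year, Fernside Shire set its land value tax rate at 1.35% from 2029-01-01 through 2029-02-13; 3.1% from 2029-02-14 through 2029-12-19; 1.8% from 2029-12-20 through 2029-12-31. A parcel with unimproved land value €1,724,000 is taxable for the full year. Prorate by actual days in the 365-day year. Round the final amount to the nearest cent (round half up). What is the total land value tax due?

2029-01-01 to 2029-02-13: 44 days at 1.35% → €1,724,000 × 1.35% × 44/365 = €2,805.6329
2029-02-14 to 2029-12-19: 309 days at 3.1% → €1,724,000 × 3.1% × 309/365 = €45,244.3726
2029-12-20 to 2029-12-31: 12 days at 1.8% → €1,724,000 × 1.8% × 12/365 = €1,020.2301
Total = €49,070.2356

€49,070.24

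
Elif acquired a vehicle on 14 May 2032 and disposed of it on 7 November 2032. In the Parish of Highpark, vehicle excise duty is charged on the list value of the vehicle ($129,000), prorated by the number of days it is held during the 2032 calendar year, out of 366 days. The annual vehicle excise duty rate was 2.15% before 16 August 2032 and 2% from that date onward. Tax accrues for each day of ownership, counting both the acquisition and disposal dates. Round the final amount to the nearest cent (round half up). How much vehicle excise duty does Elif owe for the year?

14 May – 15 August 2032: 94 days at 2.15% → $129,000 × 2.15% × 94/366 = $712.3197
16 August – 7 November 2032: 84 days at 2% → $129,000 × 2% × 84/366 = $592.1311
Total = $1,304.4508

$1,304.45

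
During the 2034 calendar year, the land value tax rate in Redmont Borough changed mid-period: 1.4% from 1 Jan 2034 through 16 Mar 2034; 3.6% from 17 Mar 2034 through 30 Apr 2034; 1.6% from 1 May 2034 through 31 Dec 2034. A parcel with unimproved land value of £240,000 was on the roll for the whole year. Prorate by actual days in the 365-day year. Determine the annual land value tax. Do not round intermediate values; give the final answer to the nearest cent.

£4,333.15

1 Jan – 16 Mar 2034: 75 days at 1.4% → £240,000 × 1.4% × 75/365 = £690.4110
17 Mar – 30 Apr 2034: 45 days at 3.6% → £240,000 × 3.6% × 45/365 = £1,065.2055
1 May – 31 Dec 2034: 245 days at 1.6% → £240,000 × 1.6% × 245/365 = £2,577.5342
Total = £4,333.1507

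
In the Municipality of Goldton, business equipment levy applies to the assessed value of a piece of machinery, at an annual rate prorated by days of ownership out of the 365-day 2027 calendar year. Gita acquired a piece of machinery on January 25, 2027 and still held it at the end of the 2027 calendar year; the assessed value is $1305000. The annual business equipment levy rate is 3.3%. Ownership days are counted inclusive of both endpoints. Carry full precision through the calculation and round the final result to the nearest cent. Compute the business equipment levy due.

$40233.33

Days held (January 25 – December 31, 2027): 341 out of 365
Tax = $1305000 × 3.3% × 341/365 = $40233.3288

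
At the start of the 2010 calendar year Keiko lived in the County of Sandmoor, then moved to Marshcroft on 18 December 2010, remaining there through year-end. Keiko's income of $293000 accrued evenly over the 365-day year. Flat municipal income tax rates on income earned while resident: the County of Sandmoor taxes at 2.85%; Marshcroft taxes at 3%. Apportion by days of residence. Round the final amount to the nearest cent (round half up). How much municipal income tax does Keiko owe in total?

$8367.36

The County of Sandmoor, 1 January – 17 December 2010: 351 days → $293000 × 2.85% × 351/365 = $8030.2068
Marshcroft, 18 December – 31 December 2010: 14 days → $293000 × 3% × 14/365 = $337.1507
Total = $8367.3575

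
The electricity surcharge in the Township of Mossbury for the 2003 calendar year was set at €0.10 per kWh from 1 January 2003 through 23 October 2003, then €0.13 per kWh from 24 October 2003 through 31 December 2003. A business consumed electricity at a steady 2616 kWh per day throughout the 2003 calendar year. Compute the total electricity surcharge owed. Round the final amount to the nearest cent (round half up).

€100,899.12

1 January – 23 October 2003: 296 days × 2616 kWh/day = 774,336 kWh at €0.10/kWh → €77,433.60
24 October – 31 December 2003: 69 days × 2616 kWh/day = 180,504 kWh at €0.13/kWh → €23,465.52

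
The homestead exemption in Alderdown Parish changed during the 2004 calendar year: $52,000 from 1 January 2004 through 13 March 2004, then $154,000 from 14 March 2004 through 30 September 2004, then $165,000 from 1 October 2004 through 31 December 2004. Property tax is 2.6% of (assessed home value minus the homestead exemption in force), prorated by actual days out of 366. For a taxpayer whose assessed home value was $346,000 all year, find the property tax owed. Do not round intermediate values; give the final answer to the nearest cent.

$5,449.06

1 January – 13 March 2004: 73 days, exemption $52,000 → ($346,000 − $52,000) × 2.6% × 73/366 = $1,524.6230
14 March – 30 September 2004: 201 days, exemption $154,000 → ($346,000 − $154,000) × 2.6% × 201/366 = $2,741.5082
1 October – 31 December 2004: 92 days, exemption $165,000 → ($346,000 − $165,000) × 2.6% × 92/366 = $1,182.9290
Total = $5,449.0601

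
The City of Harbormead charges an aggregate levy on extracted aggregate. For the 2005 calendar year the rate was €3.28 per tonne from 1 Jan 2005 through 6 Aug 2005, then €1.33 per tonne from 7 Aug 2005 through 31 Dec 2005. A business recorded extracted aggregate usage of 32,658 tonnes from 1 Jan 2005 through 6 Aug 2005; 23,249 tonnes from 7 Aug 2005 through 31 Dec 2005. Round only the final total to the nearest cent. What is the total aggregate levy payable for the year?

€138039.41

1 Jan – 6 Aug 2005: 32,658 tonnes at €3.28/tonne → €107118.24
7 Aug – 31 Dec 2005: 23,249 tonnes at €1.33/tonne → €30921.17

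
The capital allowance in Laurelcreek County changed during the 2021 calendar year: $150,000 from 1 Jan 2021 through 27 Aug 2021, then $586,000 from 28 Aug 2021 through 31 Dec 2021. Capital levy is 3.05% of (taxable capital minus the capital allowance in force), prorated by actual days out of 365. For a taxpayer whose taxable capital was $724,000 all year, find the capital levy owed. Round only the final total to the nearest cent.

1 Jan – 27 Aug 2021: 239 days, exemption $150,000 → ($724,000 − $150,000) × 3.05% × 239/365 = $11,463.4877
28 Aug – 31 Dec 2021: 126 days, exemption $586,000 → ($724,000 − $586,000) × 3.05% × 126/365 = $1,452.9699
Total = $12,916.4575

$12,916.46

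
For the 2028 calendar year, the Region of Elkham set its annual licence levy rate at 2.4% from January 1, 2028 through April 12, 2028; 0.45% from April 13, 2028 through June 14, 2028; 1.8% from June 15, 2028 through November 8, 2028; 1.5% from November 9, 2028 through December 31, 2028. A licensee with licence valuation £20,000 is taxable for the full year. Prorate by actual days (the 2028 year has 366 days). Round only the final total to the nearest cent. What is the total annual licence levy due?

£338.61

January 1 – April 12, 2028: 103 days at 2.4% → £20,000 × 2.4% × 103/366 = £135.0820
April 13 – June 14, 2028: 63 days at 0.45% → £20,000 × 0.45% × 63/366 = £15.4918
June 15 – November 8, 2028: 147 days at 1.8% → £20,000 × 1.8% × 147/366 = £144.5902
November 9 – December 31, 2028: 53 days at 1.5% → £20,000 × 1.5% × 53/366 = £43.4426
Total = £338.6066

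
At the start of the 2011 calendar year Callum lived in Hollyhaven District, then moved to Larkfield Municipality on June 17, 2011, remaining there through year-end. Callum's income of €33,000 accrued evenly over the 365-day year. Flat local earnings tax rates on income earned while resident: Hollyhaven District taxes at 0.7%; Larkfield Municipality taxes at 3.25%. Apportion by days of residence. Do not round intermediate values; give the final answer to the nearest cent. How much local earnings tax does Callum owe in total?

Hollyhaven District, January 1 – June 16, 2011: 167 days → €33,000 × 0.7% × 167/365 = €105.6904
Larkfield Municipality, June 17 – December 31, 2011: 198 days → €33,000 × 3.25% × 198/365 = €581.7945
Total = €687.4849

€687.48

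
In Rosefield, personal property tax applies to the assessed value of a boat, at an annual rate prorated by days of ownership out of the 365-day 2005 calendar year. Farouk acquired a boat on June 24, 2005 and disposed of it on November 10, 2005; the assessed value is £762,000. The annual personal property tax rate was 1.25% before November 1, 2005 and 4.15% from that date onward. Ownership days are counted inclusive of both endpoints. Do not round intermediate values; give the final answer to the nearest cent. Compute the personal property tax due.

June 24 – October 31, 2005: 130 days at 1.25% → £762,000 × 1.25% × 130/365 = £3,392.4658
November 1 – November 10, 2005: 10 days at 4.15% → £762,000 × 4.15% × 10/365 = £866.3836
Total = £4,258.8493

£4,258.85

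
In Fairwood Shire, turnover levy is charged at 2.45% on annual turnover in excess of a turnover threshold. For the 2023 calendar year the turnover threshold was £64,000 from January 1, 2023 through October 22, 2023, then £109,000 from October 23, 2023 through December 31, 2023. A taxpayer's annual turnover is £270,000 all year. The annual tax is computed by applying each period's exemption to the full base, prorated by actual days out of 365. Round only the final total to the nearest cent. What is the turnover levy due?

£4,835.56

January 1 – October 22, 2023: 295 days, exemption £64,000 → (£270,000 − £64,000) × 2.45% × 295/365 = £4,079.0822
October 23 – December 31, 2023: 70 days, exemption £109,000 → (£270,000 − £109,000) × 2.45% × 70/365 = £756.4795
Total = £4,835.5616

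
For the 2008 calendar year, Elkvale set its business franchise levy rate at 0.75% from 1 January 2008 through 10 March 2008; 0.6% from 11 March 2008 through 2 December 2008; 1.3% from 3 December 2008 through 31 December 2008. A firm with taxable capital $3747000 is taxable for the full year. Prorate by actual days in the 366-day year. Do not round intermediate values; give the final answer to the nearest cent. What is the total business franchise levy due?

$25635.21

1 January – 10 March 2008: 70 days at 0.75% → $3747000 × 0.75% × 70/366 = $5374.7951
11 March – 2 December 2008: 267 days at 0.6% → $3747000 × 0.6% × 267/366 = $16400.8033
3 December – 31 December 2008: 29 days at 1.3% → $3747000 × 1.3% × 29/366 = $3859.6148
Total = $25635.2131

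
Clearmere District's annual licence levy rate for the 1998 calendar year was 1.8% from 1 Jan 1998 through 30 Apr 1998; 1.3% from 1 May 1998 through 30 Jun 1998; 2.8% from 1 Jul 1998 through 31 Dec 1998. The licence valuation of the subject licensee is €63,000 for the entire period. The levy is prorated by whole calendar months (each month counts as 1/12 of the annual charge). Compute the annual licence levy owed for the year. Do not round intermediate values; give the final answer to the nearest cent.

1 Jan – 30 Apr 1998: 4 months at 1.8% → €63,000 × 1.8% × 4/12 = €378.0000
1 May – 30 Jun 1998: 2 months at 1.3% → €63,000 × 1.3% × 2/12 = €136.5000
1 Jul – 31 Dec 1998: 6 months at 2.8% → €63,000 × 2.8% × 6/12 = €882.0000
Total = €1,396.5000

€1,396.50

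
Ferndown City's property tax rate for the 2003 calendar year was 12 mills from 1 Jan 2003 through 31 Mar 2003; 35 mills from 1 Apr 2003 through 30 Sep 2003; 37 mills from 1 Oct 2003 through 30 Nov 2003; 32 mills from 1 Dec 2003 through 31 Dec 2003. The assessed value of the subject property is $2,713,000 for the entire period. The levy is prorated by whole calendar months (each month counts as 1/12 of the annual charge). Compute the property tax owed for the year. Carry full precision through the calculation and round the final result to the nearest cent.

1 Jan – 31 Mar 2003: 3 months at 12 mills → $2,713,000 × 1.2% × 3/12 = $8,139.0000
1 Apr – 30 Sep 2003: 6 months at 35 mills → $2,713,000 × 3.5% × 6/12 = $47,477.5000
1 Oct – 30 Nov 2003: 2 months at 37 mills → $2,713,000 × 3.7% × 2/12 = $16,730.1667
1 Dec – 31 Dec 2003: 1 month at 32 mills → $2,713,000 × 3.2% × 1/12 = $7,234.6667
Total = $79,581.3333

$79,581.33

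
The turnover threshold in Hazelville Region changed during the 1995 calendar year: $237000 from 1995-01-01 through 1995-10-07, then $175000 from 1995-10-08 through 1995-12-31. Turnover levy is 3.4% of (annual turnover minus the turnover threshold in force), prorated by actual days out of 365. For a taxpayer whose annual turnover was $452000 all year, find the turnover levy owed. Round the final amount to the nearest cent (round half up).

$7800.90

1995-01-01 to 1995-10-07: 280 days, exemption $237000 → ($452000 − $237000) × 3.4% × 280/365 = $5607.6712
1995-10-08 to 1995-12-31: 85 days, exemption $175000 → ($452000 − $175000) × 3.4% × 85/365 = $2193.2329
Total = $7800.9041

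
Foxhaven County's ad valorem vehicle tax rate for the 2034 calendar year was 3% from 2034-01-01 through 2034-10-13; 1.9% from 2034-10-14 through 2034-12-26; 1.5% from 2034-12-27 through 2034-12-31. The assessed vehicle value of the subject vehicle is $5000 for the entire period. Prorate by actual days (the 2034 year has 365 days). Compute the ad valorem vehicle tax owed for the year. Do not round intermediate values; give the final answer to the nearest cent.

$137.82

2034-01-01 to 2034-10-13: 286 days at 3% → $5000 × 3% × 286/365 = $117.5342
2034-10-14 to 2034-12-26: 74 days at 1.9% → $5000 × 1.9% × 74/365 = $19.2603
2034-12-27 to 2034-12-31: 5 days at 1.5% → $5000 × 1.5% × 5/365 = $1.0274
Total = $137.8219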